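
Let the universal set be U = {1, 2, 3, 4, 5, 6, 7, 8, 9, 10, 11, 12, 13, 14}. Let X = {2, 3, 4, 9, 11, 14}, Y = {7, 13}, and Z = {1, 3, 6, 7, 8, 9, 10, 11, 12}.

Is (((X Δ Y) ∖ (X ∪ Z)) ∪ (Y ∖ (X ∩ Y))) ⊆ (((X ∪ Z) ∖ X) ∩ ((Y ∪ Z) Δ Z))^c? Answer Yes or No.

X Δ Y = {2, 3, 4, 7, 9, 11, 13, 14}
X ∪ Z = {1, 2, 3, 4, 6, 7, 8, 9, 10, 11, 12, 14}
(X Δ Y) ∖ (X ∪ Z) = {13}
X ∩ Y = {}
Y ∖ (X ∩ Y) = {7, 13}
((X Δ Y) ∖ (X ∪ Z)) ∪ (Y ∖ (X ∩ Y)) = {7, 13}
(X ∪ Z) ∖ X = {1, 6, 7, 8, 10, 12}
Y ∪ Z = {1, 3, 6, 7, 8, 9, 10, 11, 12, 13}
(Y ∪ Z) Δ Z = {13}
((X ∪ Z) ∖ X) ∩ ((Y ∪ Z) Δ Z) = {}
(((X ∪ Z) ∖ X) ∩ ((Y ∪ Z) Δ Z))^c = {1, 2, 3, 4, 5, 6, 7, 8, 9, 10, 11, 12, 13, 14}
Every element of {7, 13} is in {1, 2, 3, 4, 5, 6, 7, 8, 9, 10, 11, 12, 13, 14}, so ((X Δ Y) ∖ (X ∪ Z)) ∪ (Y ∖ (X ∩ Y)) ⊆ (((X ∪ Z) ∖ X) ∩ ((Y ∪ Z) Δ Z))^c.

Yes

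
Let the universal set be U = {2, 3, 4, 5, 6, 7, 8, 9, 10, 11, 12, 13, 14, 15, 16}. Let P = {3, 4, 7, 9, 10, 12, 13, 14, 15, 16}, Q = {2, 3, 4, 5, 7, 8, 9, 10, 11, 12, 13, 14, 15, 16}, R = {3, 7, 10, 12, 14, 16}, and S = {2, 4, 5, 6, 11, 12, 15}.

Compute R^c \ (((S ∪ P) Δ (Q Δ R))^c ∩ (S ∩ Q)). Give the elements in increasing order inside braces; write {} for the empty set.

{6, 8, 9, 13}

R^c = {2, 4, 5, 6, 8, 9, 11, 13, 15}
S ∪ P = {2, 3, 4, 5, 6, 7, 9, 10, 11, 12, 13, 14, 15, 16}
Q Δ R = {2, 4, 5, 8, 9, 11, 13, 15}
(S ∪ P) Δ (Q Δ R) = {3, 6, 7, 8, 10, 12, 14, 16}
((S ∪ P) Δ (Q Δ R))^c = {2, 4, 5, 9, 11, 13, 15}
S ∩ Q = {2, 4, 5, 11, 12, 15}
((S ∪ P) Δ (Q Δ R))^c ∩ (S ∩ Q) = {2, 4, 5, 11, 15}
R^c \ (((S ∪ P) Δ (Q Δ R))^c ∩ (S ∩ Q)) = {6, 8, 9, 13}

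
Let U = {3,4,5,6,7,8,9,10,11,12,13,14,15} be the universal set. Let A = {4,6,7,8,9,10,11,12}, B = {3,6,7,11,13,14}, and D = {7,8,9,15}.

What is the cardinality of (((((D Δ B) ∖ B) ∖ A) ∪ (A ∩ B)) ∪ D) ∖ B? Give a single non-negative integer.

3

D Δ B = {3,6,8,9,11,13,14,15}
(D Δ B) ∖ B = {8,9,15}
((D Δ B) ∖ B) ∖ A = {15}
A ∩ B = {6,7,11}
(((D Δ B) ∖ B) ∖ A) ∪ (A ∩ B) = {6,7,11,15}
((((D Δ B) ∖ B) ∖ A) ∪ (A ∩ B)) ∪ D = {6,7,8,9,11,15}
(((((D Δ B) ∖ B) ∖ A) ∪ (A ∩ B)) ∪ D) ∖ B = {8,9,15}
|(((((D Δ B) ∖ B) ∖ A) ∪ (A ∩ B)) ∪ D) ∖ B| = 3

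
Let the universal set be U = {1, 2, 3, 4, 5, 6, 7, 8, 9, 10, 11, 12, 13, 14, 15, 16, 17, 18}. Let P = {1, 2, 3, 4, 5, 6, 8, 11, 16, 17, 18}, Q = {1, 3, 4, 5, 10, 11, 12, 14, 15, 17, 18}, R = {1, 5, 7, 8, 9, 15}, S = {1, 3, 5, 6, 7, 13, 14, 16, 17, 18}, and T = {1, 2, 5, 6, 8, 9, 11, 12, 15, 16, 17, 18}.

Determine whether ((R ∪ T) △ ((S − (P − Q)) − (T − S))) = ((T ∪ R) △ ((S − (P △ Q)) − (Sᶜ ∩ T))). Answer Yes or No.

R ∪ T = {1, 2, 5, 6, 7, 8, 9, 11, 12, 15, 16, 17, 18}
P − Q = {2, 6, 8, 16}
S − (P − Q) = {1, 3, 5, 7, 13, 14, 17, 18}
T − S = {2, 8, 9, 11, 12, 15}
(S − (P − Q)) − (T − S) = {1, 3, 5, 7, 13, 14, 17, 18}
(R ∪ T) △ ((S − (P − Q)) − (T − S)) = {2, 3, 6, 8, 9, 11, 12, 13, 14, 15, 16}
T ∪ R = {1, 2, 5, 6, 7, 8, 9, 11, 12, 15, 16, 17, 18}
P △ Q = {2, 6, 8, 10, 12, 14, 15, 16}
S − (P △ Q) = {1, 3, 5, 7, 13, 17, 18}
Sᶜ = {2, 4, 8, 9, 10, 11, 12, 15}
Sᶜ ∩ T = {2, 8, 9, 11, 12, 15}
(S − (P △ Q)) − (Sᶜ ∩ T) = {1, 3, 5, 7, 13, 17, 18}
(T ∪ R) △ ((S − (P △ Q)) − (Sᶜ ∩ T)) = {2, 3, 6, 8, 9, 11, 12, 13, 15, 16}
14 ∈ (R ∪ T) △ ((S − (P − Q)) − (T − S)) but 14 ∉ (T ∪ R) △ ((S − (P △ Q)) − (Sᶜ ∩ T)), so they differ.

No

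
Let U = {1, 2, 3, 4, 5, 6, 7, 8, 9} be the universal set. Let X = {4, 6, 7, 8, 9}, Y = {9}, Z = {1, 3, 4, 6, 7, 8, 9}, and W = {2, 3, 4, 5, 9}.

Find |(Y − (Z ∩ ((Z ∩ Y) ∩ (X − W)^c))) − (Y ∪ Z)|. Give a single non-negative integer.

Z ∩ Y = {9}
X − W = {6, 7, 8}
(X − W)^c = {1, 2, 3, 4, 5, 9}
(Z ∩ Y) ∩ (X − W)^c = {9}
Z ∩ ((Z ∩ Y) ∩ (X − W)^c) = {9}
Y − (Z ∩ ((Z ∩ Y) ∩ (X − W)^c)) = {}
Y ∪ Z = {1, 3, 4, 6, 7, 8, 9}
(Y − (Z ∩ ((Z ∩ Y) ∩ (X − W)^c))) − (Y ∪ Z) = {}
|(Y − (Z ∩ ((Z ∩ Y) ∩ (X − W)^c))) − (Y ∪ Z)| = 0

0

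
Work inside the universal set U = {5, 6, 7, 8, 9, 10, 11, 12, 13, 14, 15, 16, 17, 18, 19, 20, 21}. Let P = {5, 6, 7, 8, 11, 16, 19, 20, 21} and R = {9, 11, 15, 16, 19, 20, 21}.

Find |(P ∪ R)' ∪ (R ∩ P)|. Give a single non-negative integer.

11

P ∪ R = {5, 6, 7, 8, 9, 11, 15, 16, 19, 20, 21}
(P ∪ R)' = {10, 12, 13, 14, 17, 18}
R ∩ P = {11, 16, 19, 20, 21}
(P ∪ R)' ∪ (R ∩ P) = {10, 11, 12, 13, 14, 16, 17, 18, 19, 20, 21}
|(P ∪ R)' ∪ (R ∩ P)| = 11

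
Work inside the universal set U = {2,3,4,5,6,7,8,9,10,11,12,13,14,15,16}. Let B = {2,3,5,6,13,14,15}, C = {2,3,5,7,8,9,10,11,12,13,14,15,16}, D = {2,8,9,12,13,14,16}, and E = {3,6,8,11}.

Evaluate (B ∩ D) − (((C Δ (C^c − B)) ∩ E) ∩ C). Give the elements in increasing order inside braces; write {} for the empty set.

B ∩ D = {2,13,14}
C^c = {4,6}
C^c − B = {4}
C Δ (C^c − B) = {2,3,4,5,7,8,9,10,11,12,13,14,15,16}
(C Δ (C^c − B)) ∩ E = {3,8,11}
((C Δ (C^c − B)) ∩ E) ∩ C = {3,8,11}
(B ∩ D) − (((C Δ (C^c − B)) ∩ E) ∩ C) = {2,13,14}

{2,13,14}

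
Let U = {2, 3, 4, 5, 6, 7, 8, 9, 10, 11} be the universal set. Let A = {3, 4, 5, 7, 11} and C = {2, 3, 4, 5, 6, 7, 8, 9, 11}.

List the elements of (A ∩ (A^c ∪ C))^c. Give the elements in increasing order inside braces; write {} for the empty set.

A^c = {2, 6, 8, 9, 10}
A^c ∪ C = {2, 3, 4, 5, 6, 7, 8, 9, 10, 11}
A ∩ (A^c ∪ C) = {3, 4, 5, 7, 11}
(A ∩ (A^c ∪ C))^c = {2, 6, 8, 9, 10}

{2, 6, 8, 9, 10}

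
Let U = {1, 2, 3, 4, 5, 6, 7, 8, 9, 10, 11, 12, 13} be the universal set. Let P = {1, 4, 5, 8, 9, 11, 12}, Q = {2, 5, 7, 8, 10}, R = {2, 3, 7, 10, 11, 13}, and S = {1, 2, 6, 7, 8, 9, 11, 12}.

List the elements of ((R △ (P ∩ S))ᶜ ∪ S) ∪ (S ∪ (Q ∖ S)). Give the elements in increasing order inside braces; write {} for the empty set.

P ∩ S = {1, 8, 9, 11, 12}
R △ (P ∩ S) = {1, 2, 3, 7, 8, 9, 10, 12, 13}
(R △ (P ∩ S))ᶜ = {4, 5, 6, 11}
(R △ (P ∩ S))ᶜ ∪ S = {1, 2, 4, 5, 6, 7, 8, 9, 11, 12}
Q ∖ S = {5, 10}
S ∪ (Q ∖ S) = {1, 2, 5, 6, 7, 8, 9, 10, 11, 12}
((R △ (P ∩ S))ᶜ ∪ S) ∪ (S ∪ (Q ∖ S)) = {1, 2, 4, 5, 6, 7, 8, 9, 10, 11, 12}

{1, 2, 4, 5, 6, 7, 8, 9, 10, 11, 12}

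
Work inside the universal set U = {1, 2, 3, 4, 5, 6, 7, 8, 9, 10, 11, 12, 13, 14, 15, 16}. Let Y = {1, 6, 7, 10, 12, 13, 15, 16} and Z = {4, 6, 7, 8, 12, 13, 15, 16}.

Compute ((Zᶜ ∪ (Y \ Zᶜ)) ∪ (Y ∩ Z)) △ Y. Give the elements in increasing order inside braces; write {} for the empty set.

Zᶜ = {1, 2, 3, 5, 9, 10, 11, 14}
Y \ Zᶜ = {6, 7, 12, 13, 15, 16}
Zᶜ ∪ (Y \ Zᶜ) = {1, 2, 3, 5, 6, 7, 9, 10, 11, 12, 13, 14, 15, 16}
Y ∩ Z = {6, 7, 12, 13, 15, 16}
(Zᶜ ∪ (Y \ Zᶜ)) ∪ (Y ∩ Z) = {1, 2, 3, 5, 6, 7, 9, 10, 11, 12, 13, 14, 15, 16}
((Zᶜ ∪ (Y \ Zᶜ)) ∪ (Y ∩ Z)) △ Y = {2, 3, 5, 9, 11, 14}

{2, 3, 5, 9, 11, 14}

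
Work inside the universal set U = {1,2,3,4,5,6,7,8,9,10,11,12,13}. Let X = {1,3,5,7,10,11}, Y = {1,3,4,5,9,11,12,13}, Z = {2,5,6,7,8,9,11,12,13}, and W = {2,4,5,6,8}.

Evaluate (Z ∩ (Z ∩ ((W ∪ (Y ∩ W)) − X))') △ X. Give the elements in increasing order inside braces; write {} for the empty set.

{1,3,9,10,12,13}

Y ∩ W = {4,5}
W ∪ (Y ∩ W) = {2,4,5,6,8}
(W ∪ (Y ∩ W)) − X = {2,4,6,8}
Z ∩ ((W ∪ (Y ∩ W)) − X) = {2,6,8}
(Z ∩ ((W ∪ (Y ∩ W)) − X))' = {1,3,4,5,7,9,10,11,12,13}
Z ∩ (Z ∩ ((W ∪ (Y ∩ W)) − X))' = {5,7,9,11,12,13}
(Z ∩ (Z ∩ ((W ∪ (Y ∩ W)) − X))') △ X = {1,3,9,10,12,13}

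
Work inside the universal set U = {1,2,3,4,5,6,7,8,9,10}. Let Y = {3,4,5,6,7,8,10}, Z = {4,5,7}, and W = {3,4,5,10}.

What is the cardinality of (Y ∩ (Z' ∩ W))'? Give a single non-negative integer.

8

Z' = {1,2,3,6,8,9,10}
Z' ∩ W = {3,10}
Y ∩ (Z' ∩ W) = {3,10}
(Y ∩ (Z' ∩ W))' = {1,2,4,5,6,7,8,9}
|(Y ∩ (Z' ∩ W))'| = 8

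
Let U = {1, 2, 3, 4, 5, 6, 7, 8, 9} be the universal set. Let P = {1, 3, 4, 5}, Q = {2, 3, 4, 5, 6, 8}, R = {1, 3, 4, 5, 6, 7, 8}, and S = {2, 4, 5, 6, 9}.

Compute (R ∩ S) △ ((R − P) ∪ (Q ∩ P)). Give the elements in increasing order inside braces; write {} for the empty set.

R ∩ S = {4, 5, 6}
R − P = {6, 7, 8}
Q ∩ P = {3, 4, 5}
(R − P) ∪ (Q ∩ P) = {3, 4, 5, 6, 7, 8}
(R ∩ S) △ ((R − P) ∪ (Q ∩ P)) = {3, 7, 8}

{3, 7, 8}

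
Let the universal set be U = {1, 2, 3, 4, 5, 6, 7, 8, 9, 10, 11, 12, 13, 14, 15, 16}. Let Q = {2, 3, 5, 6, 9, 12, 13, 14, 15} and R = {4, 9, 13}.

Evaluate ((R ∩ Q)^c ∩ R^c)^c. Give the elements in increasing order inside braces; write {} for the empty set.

{4, 9, 13}

R ∩ Q = {9, 13}
(R ∩ Q)^c = {1, 2, 3, 4, 5, 6, 7, 8, 10, 11, 12, 14, 15, 16}
R^c = {1, 2, 3, 5, 6, 7, 8, 10, 11, 12, 14, 15, 16}
(R ∩ Q)^c ∩ R^c = {1, 2, 3, 5, 6, 7, 8, 10, 11, 12, 14, 15, 16}
((R ∩ Q)^c ∩ R^c)^c = {4, 9, 13}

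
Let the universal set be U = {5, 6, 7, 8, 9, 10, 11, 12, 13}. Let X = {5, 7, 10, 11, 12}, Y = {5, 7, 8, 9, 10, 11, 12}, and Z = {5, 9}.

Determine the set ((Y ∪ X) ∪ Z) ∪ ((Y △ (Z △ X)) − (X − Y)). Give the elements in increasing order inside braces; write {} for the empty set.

Y ∪ X = {5, 7, 8, 9, 10, 11, 12}
(Y ∪ X) ∪ Z = {5, 7, 8, 9, 10, 11, 12}
Z △ X = {7, 9, 10, 11, 12}
Y △ (Z △ X) = {5, 8}
X − Y = {}
(Y △ (Z △ X)) − (X − Y) = {5, 8}
((Y ∪ X) ∪ Z) ∪ ((Y △ (Z △ X)) − (X − Y)) = {5, 7, 8, 9, 10, 11, 12}

{5, 7, 8, 9, 10, 11, 12}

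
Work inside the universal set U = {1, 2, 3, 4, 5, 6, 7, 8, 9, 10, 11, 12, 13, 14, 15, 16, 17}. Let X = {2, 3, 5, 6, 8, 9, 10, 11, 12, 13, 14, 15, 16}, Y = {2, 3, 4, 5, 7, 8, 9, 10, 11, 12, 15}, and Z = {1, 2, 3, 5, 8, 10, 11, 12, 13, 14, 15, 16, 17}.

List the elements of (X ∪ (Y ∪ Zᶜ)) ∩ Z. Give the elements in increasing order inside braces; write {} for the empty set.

{2, 3, 5, 8, 10, 11, 12, 13, 14, 15, 16}

Zᶜ = {4, 6, 7, 9}
Y ∪ Zᶜ = {2, 3, 4, 5, 6, 7, 8, 9, 10, 11, 12, 15}
X ∪ (Y ∪ Zᶜ) = {2, 3, 4, 5, 6, 7, 8, 9, 10, 11, 12, 13, 14, 15, 16}
(X ∪ (Y ∪ Zᶜ)) ∩ Z = {2, 3, 5, 8, 10, 11, 12, 13, 14, 15, 16}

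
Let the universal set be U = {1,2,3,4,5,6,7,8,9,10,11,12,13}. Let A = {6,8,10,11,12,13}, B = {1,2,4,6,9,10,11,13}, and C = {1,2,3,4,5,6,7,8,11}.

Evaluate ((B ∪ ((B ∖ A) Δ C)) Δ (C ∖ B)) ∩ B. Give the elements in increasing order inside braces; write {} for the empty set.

{1,2,4,6,9,10,11,13}

B ∖ A = {1,2,4,9}
(B ∖ A) Δ C = {3,5,6,7,8,9,11}
B ∪ ((B ∖ A) Δ C) = {1,2,3,4,5,6,7,8,9,10,11,13}
C ∖ B = {3,5,7,8}
(B ∪ ((B ∖ A) Δ C)) Δ (C ∖ B) = {1,2,4,6,9,10,11,13}
((B ∪ ((B ∖ A) Δ C)) Δ (C ∖ B)) ∩ B = {1,2,4,6,9,10,11,13}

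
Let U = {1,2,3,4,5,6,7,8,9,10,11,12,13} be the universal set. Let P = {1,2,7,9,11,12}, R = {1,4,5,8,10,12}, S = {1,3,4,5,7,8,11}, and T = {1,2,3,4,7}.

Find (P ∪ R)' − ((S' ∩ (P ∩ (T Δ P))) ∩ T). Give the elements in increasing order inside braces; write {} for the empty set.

{3,6,13}

P ∪ R = {1,2,4,5,7,8,9,10,11,12}
(P ∪ R)' = {3,6,13}
S' = {2,6,9,10,12,13}
T Δ P = {3,4,9,11,12}
P ∩ (T Δ P) = {9,11,12}
S' ∩ (P ∩ (T Δ P)) = {9,12}
(S' ∩ (P ∩ (T Δ P))) ∩ T = {}
(P ∪ R)' − ((S' ∩ (P ∩ (T Δ P))) ∩ T) = {3,6,13}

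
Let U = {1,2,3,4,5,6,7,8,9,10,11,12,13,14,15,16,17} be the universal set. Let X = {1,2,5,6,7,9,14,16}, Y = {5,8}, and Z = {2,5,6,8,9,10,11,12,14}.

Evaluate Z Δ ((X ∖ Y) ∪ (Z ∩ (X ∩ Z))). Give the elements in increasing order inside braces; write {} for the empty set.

{1,7,8,10,11,12,16}

X ∖ Y = {1,2,6,7,9,14,16}
X ∩ Z = {2,5,6,9,14}
Z ∩ (X ∩ Z) = {2,5,6,9,14}
(X ∖ Y) ∪ (Z ∩ (X ∩ Z)) = {1,2,5,6,7,9,14,16}
Z Δ ((X ∖ Y) ∪ (Z ∩ (X ∩ Z))) = {1,7,8,10,11,12,16}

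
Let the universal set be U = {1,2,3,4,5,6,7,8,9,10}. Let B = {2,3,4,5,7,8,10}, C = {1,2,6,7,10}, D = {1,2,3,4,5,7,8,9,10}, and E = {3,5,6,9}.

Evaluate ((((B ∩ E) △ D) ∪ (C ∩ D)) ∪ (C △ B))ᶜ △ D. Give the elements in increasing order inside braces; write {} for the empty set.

B ∩ E = {3,5}
(B ∩ E) △ D = {1,2,4,7,8,9,10}
C ∩ D = {1,2,7,10}
((B ∩ E) △ D) ∪ (C ∩ D) = {1,2,4,7,8,9,10}
C △ B = {1,3,4,5,6,8}
(((B ∩ E) △ D) ∪ (C ∩ D)) ∪ (C △ B) = {1,2,3,4,5,6,7,8,9,10}
((((B ∩ E) △ D) ∪ (C ∩ D)) ∪ (C △ B))ᶜ = {}
((((B ∩ E) △ D) ∪ (C ∩ D)) ∪ (C △ B))ᶜ △ D = {1,2,3,4,5,7,8,9,10}

{1,2,3,4,5,7,8,9,10}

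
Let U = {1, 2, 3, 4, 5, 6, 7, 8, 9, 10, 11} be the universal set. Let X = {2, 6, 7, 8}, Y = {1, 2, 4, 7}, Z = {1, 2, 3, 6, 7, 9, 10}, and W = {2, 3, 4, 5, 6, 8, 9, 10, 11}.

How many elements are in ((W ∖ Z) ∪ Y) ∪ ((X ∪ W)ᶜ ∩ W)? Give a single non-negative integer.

7

W ∖ Z = {4, 5, 8, 11}
(W ∖ Z) ∪ Y = {1, 2, 4, 5, 7, 8, 11}
X ∪ W = {2, 3, 4, 5, 6, 7, 8, 9, 10, 11}
(X ∪ W)ᶜ = {1}
(X ∪ W)ᶜ ∩ W = {}
((W ∖ Z) ∪ Y) ∪ ((X ∪ W)ᶜ ∩ W) = {1, 2, 4, 5, 7, 8, 11}
|((W ∖ Z) ∪ Y) ∪ ((X ∪ W)ᶜ ∩ W)| = 7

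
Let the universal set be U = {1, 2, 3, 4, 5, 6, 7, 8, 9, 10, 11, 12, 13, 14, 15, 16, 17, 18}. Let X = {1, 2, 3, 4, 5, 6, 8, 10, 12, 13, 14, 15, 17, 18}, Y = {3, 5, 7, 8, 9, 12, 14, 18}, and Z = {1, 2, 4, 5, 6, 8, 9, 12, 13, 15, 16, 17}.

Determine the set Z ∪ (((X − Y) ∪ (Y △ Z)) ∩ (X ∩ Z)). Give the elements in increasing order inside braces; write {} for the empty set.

{1, 2, 4, 5, 6, 8, 9, 12, 13, 15, 16, 17}

X − Y = {1, 2, 4, 6, 10, 13, 15, 17}
Y △ Z = {1, 2, 3, 4, 6, 7, 13, 14, 15, 16, 17, 18}
(X − Y) ∪ (Y △ Z) = {1, 2, 3, 4, 6, 7, 10, 13, 14, 15, 16, 17, 18}
X ∩ Z = {1, 2, 4, 5, 6, 8, 12, 13, 15, 17}
((X − Y) ∪ (Y △ Z)) ∩ (X ∩ Z) = {1, 2, 4, 6, 13, 15, 17}
Z ∪ (((X − Y) ∪ (Y △ Z)) ∩ (X ∩ Z)) = {1, 2, 4, 5, 6, 8, 9, 12, 13, 15, 16, 17}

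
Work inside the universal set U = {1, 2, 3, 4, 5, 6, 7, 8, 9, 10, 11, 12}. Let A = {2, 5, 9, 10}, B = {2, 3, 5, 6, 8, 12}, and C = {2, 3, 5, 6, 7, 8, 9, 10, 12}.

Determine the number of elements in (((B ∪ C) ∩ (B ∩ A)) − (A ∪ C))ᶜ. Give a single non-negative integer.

12

B ∪ C = {2, 3, 5, 6, 7, 8, 9, 10, 12}
B ∩ A = {2, 5}
(B ∪ C) ∩ (B ∩ A) = {2, 5}
A ∪ C = {2, 3, 5, 6, 7, 8, 9, 10, 12}
((B ∪ C) ∩ (B ∩ A)) − (A ∪ C) = {}
(((B ∪ C) ∩ (B ∩ A)) − (A ∪ C))ᶜ = {1, 2, 3, 4, 5, 6, 7, 8, 9, 10, 11, 12}
|(((B ∪ C) ∩ (B ∩ A)) − (A ∪ C))ᶜ| = 12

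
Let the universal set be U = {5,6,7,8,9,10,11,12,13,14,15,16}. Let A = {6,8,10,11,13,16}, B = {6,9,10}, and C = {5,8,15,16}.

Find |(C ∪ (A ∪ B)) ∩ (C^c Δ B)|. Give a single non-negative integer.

2

A ∪ B = {6,8,9,10,11,13,16}
C ∪ (A ∪ B) = {5,6,8,9,10,11,13,15,16}
C^c = {6,7,9,10,11,12,13,14}
C^c Δ B = {7,11,12,13,14}
(C ∪ (A ∪ B)) ∩ (C^c Δ B) = {11,13}
|(C ∪ (A ∪ B)) ∩ (C^c Δ B)| = 2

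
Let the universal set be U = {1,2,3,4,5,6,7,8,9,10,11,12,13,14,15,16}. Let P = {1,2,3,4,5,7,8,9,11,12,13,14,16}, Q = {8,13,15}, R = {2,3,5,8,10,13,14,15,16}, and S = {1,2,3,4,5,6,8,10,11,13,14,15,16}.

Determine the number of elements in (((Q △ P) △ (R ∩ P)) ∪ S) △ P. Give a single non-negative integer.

3

Q △ P = {1,2,3,4,5,7,9,11,12,14,15,16}
R ∩ P = {2,3,5,8,13,14,16}
(Q △ P) △ (R ∩ P) = {1,4,7,8,9,11,12,13,15}
((Q △ P) △ (R ∩ P)) ∪ S = {1,2,3,4,5,6,7,8,9,10,11,12,13,14,15,16}
(((Q △ P) △ (R ∩ P)) ∪ S) △ P = {6,10,15}
|(((Q △ P) △ (R ∩ P)) ∪ S) △ P| = 3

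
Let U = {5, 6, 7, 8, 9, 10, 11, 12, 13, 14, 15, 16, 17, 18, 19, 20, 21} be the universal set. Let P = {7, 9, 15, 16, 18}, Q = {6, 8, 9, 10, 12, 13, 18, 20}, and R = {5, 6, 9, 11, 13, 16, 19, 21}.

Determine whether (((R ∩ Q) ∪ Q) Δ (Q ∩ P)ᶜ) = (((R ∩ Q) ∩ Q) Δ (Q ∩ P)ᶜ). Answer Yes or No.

R ∩ Q = {6, 9, 13}
(R ∩ Q) ∪ Q = {6, 8, 9, 10, 12, 13, 18, 20}
Q ∩ P = {9, 18}
(Q ∩ P)ᶜ = {5, 6, 7, 8, 10, 11, 12, 13, 14, 15, 16, 17, 19, 20, 21}
((R ∩ Q) ∪ Q) Δ (Q ∩ P)ᶜ = {5, 7, 9, 11, 14, 15, 16, 17, 18, 19, 21}
(R ∩ Q) ∩ Q = {6, 9, 13}
((R ∩ Q) ∩ Q) Δ (Q ∩ P)ᶜ = {5, 7, 8, 9, 10, 11, 12, 14, 15, 16, 17, 19, 20, 21}
8 ∈ ((R ∩ Q) ∩ Q) Δ (Q ∩ P)ᶜ but 8 ∉ ((R ∩ Q) ∪ Q) Δ (Q ∩ P)ᶜ, so they differ.

No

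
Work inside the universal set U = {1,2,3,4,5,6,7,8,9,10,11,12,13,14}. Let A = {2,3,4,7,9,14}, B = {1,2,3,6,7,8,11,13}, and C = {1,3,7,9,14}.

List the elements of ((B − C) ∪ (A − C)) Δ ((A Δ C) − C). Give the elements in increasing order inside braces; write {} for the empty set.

B − C = {2,6,8,11,13}
A − C = {2,4}
(B − C) ∪ (A − C) = {2,4,6,8,11,13}
A Δ C = {1,2,4}
(A Δ C) − C = {2,4}
((B − C) ∪ (A − C)) Δ ((A Δ C) − C) = {6,8,11,13}

{6,8,11,13}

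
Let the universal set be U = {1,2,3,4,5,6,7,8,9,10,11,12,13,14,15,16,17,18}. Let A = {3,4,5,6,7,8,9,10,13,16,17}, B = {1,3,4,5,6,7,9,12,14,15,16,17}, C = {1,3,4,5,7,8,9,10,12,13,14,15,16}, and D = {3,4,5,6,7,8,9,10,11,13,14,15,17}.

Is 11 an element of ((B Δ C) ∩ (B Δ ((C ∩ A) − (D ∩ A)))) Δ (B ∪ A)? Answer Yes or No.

11 ∉ B and 11 ∉ C, so 11 ∉ B Δ C
11 ∉ C and 11 ∉ A, so 11 ∉ C ∩ A
11 ∈ D and 11 ∉ A, so 11 ∉ D ∩ A
11 ∉ (C ∩ A) and 11 ∉ (D ∩ A), so 11 ∉ (C ∩ A) − (D ∩ A)
11 ∉ B and 11 ∉ ((C ∩ A) − (D ∩ A)), so 11 ∉ B Δ ((C ∩ A) − (D ∩ A))
11 ∉ (B Δ C) and 11 ∉ (B Δ ((C ∩ A) − (D ∩ A))), so 11 ∉ (B Δ C) ∩ (B Δ ((C ∩ A) − (D ∩ A)))
11 ∉ B and 11 ∉ A, so 11 ∉ B ∪ A
11 ∉ ((B Δ C) ∩ (B Δ ((C ∩ A) − (D ∩ A)))) and 11 ∉ (B ∪ A), so 11 ∉ ((B Δ C) ∩ (B Δ ((C ∩ A) − (D ∩ A)))) Δ (B ∪ A)

No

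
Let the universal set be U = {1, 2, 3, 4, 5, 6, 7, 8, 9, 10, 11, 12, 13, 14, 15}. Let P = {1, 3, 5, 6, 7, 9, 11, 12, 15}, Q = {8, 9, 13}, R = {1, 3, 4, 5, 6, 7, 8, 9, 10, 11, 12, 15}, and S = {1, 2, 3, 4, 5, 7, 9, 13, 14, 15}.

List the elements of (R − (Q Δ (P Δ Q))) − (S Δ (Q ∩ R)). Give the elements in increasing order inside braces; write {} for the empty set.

{10}

P Δ Q = {1, 3, 5, 6, 7, 8, 11, 12, 13, 15}
Q Δ (P Δ Q) = {1, 3, 5, 6, 7, 9, 11, 12, 15}
R − (Q Δ (P Δ Q)) = {4, 8, 10}
Q ∩ R = {8, 9}
S Δ (Q ∩ R) = {1, 2, 3, 4, 5, 7, 8, 13, 14, 15}
(R − (Q Δ (P Δ Q))) − (S Δ (Q ∩ R)) = {10}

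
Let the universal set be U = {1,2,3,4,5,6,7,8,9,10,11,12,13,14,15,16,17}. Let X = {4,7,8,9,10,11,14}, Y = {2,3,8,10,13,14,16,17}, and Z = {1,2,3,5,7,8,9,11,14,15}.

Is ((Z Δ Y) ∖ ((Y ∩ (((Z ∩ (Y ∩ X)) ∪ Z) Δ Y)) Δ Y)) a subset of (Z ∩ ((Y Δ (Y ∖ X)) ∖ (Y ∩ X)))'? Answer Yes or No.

Yes

Z Δ Y = {1,5,7,9,10,11,13,15,16,17}
Y ∩ X = {8,10,14}
Z ∩ (Y ∩ X) = {8,14}
(Z ∩ (Y ∩ X)) ∪ Z = {1,2,3,5,7,8,9,11,14,15}
((Z ∩ (Y ∩ X)) ∪ Z) Δ Y = {1,5,7,9,10,11,13,15,16,17}
Y ∩ (((Z ∩ (Y ∩ X)) ∪ Z) Δ Y) = {10,13,16,17}
(Y ∩ (((Z ∩ (Y ∩ X)) ∪ Z) Δ Y)) Δ Y = {2,3,8,14}
(Z Δ Y) ∖ ((Y ∩ (((Z ∩ (Y ∩ X)) ∪ Z) Δ Y)) Δ Y) = {1,5,7,9,10,11,13,15,16,17}
Y ∖ X = {2,3,13,16,17}
Y Δ (Y ∖ X) = {8,10,14}
(Y Δ (Y ∖ X)) ∖ (Y ∩ X) = {}
Z ∩ ((Y Δ (Y ∖ X)) ∖ (Y ∩ X)) = {}
(Z ∩ ((Y Δ (Y ∖ X)) ∖ (Y ∩ X)))' = {1,2,3,4,5,6,7,8,9,10,11,12,13,14,15,16,17}
Every element of {1,5,7,9,10,11,13,15,16,17} is in {1,2,3,4,5,6,7,8,9,10,11,12,13,14,15,16,17}, so (Z Δ Y) ∖ ((Y ∩ (((Z ∩ (Y ∩ X)) ∪ Z) Δ Y)) Δ Y) ⊆ (Z ∩ ((Y Δ (Y ∖ X)) ∖ (Y ∩ X)))'.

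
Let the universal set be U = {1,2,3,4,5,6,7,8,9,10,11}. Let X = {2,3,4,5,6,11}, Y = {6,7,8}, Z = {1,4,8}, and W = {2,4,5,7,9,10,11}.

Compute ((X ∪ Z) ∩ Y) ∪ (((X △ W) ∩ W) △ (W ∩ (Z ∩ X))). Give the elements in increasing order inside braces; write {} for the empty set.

{4,6,7,8,9,10}

X ∪ Z = {1,2,3,4,5,6,8,11}
(X ∪ Z) ∩ Y = {6,8}
X △ W = {3,6,7,9,10}
(X △ W) ∩ W = {7,9,10}
Z ∩ X = {4}
W ∩ (Z ∩ X) = {4}
((X △ W) ∩ W) △ (W ∩ (Z ∩ X)) = {4,7,9,10}
((X ∪ Z) ∩ Y) ∪ (((X △ W) ∩ W) △ (W ∩ (Z ∩ X))) = {4,6,7,8,9,10}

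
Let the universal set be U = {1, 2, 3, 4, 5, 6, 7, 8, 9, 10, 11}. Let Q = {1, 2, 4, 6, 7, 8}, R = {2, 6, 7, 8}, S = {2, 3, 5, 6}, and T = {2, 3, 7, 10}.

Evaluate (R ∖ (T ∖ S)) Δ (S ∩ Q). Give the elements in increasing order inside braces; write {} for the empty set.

{8}

T ∖ S = {7, 10}
R ∖ (T ∖ S) = {2, 6, 8}
S ∩ Q = {2, 6}
(R ∖ (T ∖ S)) Δ (S ∩ Q) = {8}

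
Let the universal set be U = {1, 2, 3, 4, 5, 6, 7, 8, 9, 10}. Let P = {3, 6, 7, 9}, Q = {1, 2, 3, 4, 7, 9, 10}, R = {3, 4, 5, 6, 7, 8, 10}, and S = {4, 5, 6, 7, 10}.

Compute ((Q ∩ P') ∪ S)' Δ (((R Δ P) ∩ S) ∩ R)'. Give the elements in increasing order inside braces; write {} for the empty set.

P' = {1, 2, 4, 5, 8, 10}
Q ∩ P' = {1, 2, 4, 10}
(Q ∩ P') ∪ S = {1, 2, 4, 5, 6, 7, 10}
((Q ∩ P') ∪ S)' = {3, 8, 9}
R Δ P = {4, 5, 8, 9, 10}
(R Δ P) ∩ S = {4, 5, 10}
((R Δ P) ∩ S) ∩ R = {4, 5, 10}
(((R Δ P) ∩ S) ∩ R)' = {1, 2, 3, 6, 7, 8, 9}
((Q ∩ P') ∪ S)' Δ (((R Δ P) ∩ S) ∩ R)' = {1, 2, 6, 7}

{1, 2, 6, 7}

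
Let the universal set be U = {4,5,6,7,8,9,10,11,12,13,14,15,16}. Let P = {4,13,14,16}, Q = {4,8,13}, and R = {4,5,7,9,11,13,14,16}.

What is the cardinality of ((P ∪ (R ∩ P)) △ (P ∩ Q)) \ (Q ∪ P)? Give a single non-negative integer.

0

R ∩ P = {4,13,14,16}
P ∪ (R ∩ P) = {4,13,14,16}
P ∩ Q = {4,13}
(P ∪ (R ∩ P)) △ (P ∩ Q) = {14,16}
Q ∪ P = {4,8,13,14,16}
((P ∪ (R ∩ P)) △ (P ∩ Q)) \ (Q ∪ P) = {}
|((P ∪ (R ∩ P)) △ (P ∩ Q)) \ (Q ∪ P)| = 0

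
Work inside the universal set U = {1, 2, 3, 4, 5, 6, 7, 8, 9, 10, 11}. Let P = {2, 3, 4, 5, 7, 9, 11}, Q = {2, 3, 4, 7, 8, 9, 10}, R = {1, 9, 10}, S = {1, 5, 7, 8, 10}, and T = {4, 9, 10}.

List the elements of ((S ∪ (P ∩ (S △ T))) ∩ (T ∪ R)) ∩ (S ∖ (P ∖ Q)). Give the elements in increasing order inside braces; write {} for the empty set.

{1, 10}

S △ T = {1, 4, 5, 7, 8, 9}
P ∩ (S △ T) = {4, 5, 7, 9}
S ∪ (P ∩ (S △ T)) = {1, 4, 5, 7, 8, 9, 10}
T ∪ R = {1, 4, 9, 10}
(S ∪ (P ∩ (S △ T))) ∩ (T ∪ R) = {1, 4, 9, 10}
P ∖ Q = {5, 11}
S ∖ (P ∖ Q) = {1, 7, 8, 10}
((S ∪ (P ∩ (S △ T))) ∩ (T ∪ R)) ∩ (S ∖ (P ∖ Q)) = {1, 10}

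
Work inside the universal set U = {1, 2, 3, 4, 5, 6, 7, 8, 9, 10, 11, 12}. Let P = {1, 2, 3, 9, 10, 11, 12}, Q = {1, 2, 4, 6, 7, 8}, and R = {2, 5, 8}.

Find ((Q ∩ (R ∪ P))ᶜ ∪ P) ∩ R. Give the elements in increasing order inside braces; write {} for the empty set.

{2, 5}

R ∪ P = {1, 2, 3, 5, 8, 9, 10, 11, 12}
Q ∩ (R ∪ P) = {1, 2, 8}
(Q ∩ (R ∪ P))ᶜ = {3, 4, 5, 6, 7, 9, 10, 11, 12}
(Q ∩ (R ∪ P))ᶜ ∪ P = {1, 2, 3, 4, 5, 6, 7, 9, 10, 11, 12}
((Q ∩ (R ∪ P))ᶜ ∪ P) ∩ R = {2, 5}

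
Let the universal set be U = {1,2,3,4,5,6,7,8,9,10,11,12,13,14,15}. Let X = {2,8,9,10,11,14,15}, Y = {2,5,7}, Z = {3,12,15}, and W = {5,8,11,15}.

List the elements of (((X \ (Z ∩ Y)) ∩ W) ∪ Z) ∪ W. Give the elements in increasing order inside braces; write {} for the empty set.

{3,5,8,11,12,15}

Z ∩ Y = {}
X \ (Z ∩ Y) = {2,8,9,10,11,14,15}
(X \ (Z ∩ Y)) ∩ W = {8,11,15}
((X \ (Z ∩ Y)) ∩ W) ∪ Z = {3,8,11,12,15}
(((X \ (Z ∩ Y)) ∩ W) ∪ Z) ∪ W = {3,5,8,11,12,15}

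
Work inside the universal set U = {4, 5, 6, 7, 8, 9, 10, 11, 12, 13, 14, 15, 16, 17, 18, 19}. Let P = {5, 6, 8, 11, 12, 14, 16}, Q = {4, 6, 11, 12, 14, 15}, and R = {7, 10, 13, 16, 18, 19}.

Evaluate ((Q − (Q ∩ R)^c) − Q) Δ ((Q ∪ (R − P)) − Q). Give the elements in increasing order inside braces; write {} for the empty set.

Q ∩ R = {}
(Q ∩ R)^c = {4, 5, 6, 7, 8, 9, 10, 11, 12, 13, 14, 15, 16, 17, 18, 19}
Q − (Q ∩ R)^c = {}
(Q − (Q ∩ R)^c) − Q = {}
R − P = {7, 10, 13, 18, 19}
Q ∪ (R − P) = {4, 6, 7, 10, 11, 12, 13, 14, 15, 18, 19}
(Q ∪ (R − P)) − Q = {7, 10, 13, 18, 19}
((Q − (Q ∩ R)^c) − Q) Δ ((Q ∪ (R − P)) − Q) = {7, 10, 13, 18, 19}

{7, 10, 13, 18, 19}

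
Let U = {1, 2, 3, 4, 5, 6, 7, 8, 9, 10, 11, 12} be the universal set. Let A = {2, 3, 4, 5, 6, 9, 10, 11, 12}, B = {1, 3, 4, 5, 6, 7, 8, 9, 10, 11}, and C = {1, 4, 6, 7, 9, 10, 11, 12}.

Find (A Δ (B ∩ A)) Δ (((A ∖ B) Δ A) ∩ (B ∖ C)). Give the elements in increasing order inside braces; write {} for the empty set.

B ∩ A = {3, 4, 5, 6, 9, 10, 11}
A Δ (B ∩ A) = {2, 12}
A ∖ B = {2, 12}
(A ∖ B) Δ A = {3, 4, 5, 6, 9, 10, 11}
B ∖ C = {3, 5, 8}
((A ∖ B) Δ A) ∩ (B ∖ C) = {3, 5}
(A Δ (B ∩ A)) Δ (((A ∖ B) Δ A) ∩ (B ∖ C)) = {2, 3, 5, 12}

{2, 3, 5, 12}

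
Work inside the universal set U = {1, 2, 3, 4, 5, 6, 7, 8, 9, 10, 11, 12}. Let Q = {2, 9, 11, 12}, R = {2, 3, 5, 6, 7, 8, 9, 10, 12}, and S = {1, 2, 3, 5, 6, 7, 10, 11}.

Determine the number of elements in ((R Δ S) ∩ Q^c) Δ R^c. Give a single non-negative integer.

3

R Δ S = {1, 8, 9, 11, 12}
Q^c = {1, 3, 4, 5, 6, 7, 8, 10}
(R Δ S) ∩ Q^c = {1, 8}
R^c = {1, 4, 11}
((R Δ S) ∩ Q^c) Δ R^c = {4, 8, 11}
|((R Δ S) ∩ Q^c) Δ R^c| = 3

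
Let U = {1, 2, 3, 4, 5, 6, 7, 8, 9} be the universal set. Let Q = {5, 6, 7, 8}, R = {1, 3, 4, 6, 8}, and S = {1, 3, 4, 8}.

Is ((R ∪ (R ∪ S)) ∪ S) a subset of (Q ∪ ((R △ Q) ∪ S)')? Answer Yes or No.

R ∪ S = {1, 3, 4, 6, 8}
R ∪ (R ∪ S) = {1, 3, 4, 6, 8}
(R ∪ (R ∪ S)) ∪ S = {1, 3, 4, 6, 8}
R △ Q = {1, 3, 4, 5, 7}
(R △ Q) ∪ S = {1, 3, 4, 5, 7, 8}
((R △ Q) ∪ S)' = {2, 6, 9}
Q ∪ ((R △ Q) ∪ S)' = {2, 5, 6, 7, 8, 9}
1 ∈ (R ∪ (R ∪ S)) ∪ S but 1 ∉ Q ∪ ((R △ Q) ∪ S)', so the inclusion fails.

No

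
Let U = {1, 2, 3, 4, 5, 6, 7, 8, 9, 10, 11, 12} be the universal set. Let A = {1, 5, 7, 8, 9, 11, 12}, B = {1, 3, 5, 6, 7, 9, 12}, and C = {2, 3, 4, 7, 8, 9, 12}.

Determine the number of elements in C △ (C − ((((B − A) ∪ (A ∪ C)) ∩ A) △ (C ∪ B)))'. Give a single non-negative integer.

9

B − A = {3, 6}
A ∪ C = {1, 2, 3, 4, 5, 7, 8, 9, 11, 12}
(B − A) ∪ (A ∪ C) = {1, 2, 3, 4, 5, 6, 7, 8, 9, 11, 12}
((B − A) ∪ (A ∪ C)) ∩ A = {1, 5, 7, 8, 9, 11, 12}
C ∪ B = {1, 2, 3, 4, 5, 6, 7, 8, 9, 12}
(((B − A) ∪ (A ∪ C)) ∩ A) △ (C ∪ B) = {2, 3, 4, 6, 11}
C − ((((B − A) ∪ (A ∪ C)) ∩ A) △ (C ∪ B)) = {7, 8, 9, 12}
(C − ((((B − A) ∪ (A ∪ C)) ∩ A) △ (C ∪ B)))' = {1, 2, 3, 4, 5, 6, 10, 11}
C △ (C − ((((B − A) ∪ (A ∪ C)) ∩ A) △ (C ∪ B)))' = {1, 5, 6, 7, 8, 9, 10, 11, 12}
|C △ (C − ((((B − A) ∪ (A ∪ C)) ∩ A) △ (C ∪ B)))'| = 9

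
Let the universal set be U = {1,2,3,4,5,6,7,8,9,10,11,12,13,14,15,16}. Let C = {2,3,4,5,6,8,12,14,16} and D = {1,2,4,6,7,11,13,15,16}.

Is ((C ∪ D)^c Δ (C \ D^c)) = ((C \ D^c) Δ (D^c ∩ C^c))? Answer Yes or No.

C ∪ D = {1,2,3,4,5,6,7,8,11,12,13,14,15,16}
(C ∪ D)^c = {9,10}
D^c = {3,5,8,9,10,12,14}
C \ D^c = {2,4,6,16}
(C ∪ D)^c Δ (C \ D^c) = {2,4,6,9,10,16}
C^c = {1,7,9,10,11,13,15}
D^c ∩ C^c = {9,10}
(C \ D^c) Δ (D^c ∩ C^c) = {2,4,6,9,10,16}
Both equal {2,4,6,9,10,16}, so (C ∪ D)^c Δ (C \ D^c) = (C \ D^c) Δ (D^c ∩ C^c).

Yes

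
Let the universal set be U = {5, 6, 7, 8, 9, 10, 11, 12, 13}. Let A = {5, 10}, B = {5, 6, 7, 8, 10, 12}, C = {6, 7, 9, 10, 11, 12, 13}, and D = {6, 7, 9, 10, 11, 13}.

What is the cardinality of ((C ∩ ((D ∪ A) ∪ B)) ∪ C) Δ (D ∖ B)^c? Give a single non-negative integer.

5

D ∪ A = {5, 6, 7, 9, 10, 11, 13}
(D ∪ A) ∪ B = {5, 6, 7, 8, 9, 10, 11, 12, 13}
C ∩ ((D ∪ A) ∪ B) = {6, 7, 9, 10, 11, 12, 13}
(C ∩ ((D ∪ A) ∪ B)) ∪ C = {6, 7, 9, 10, 11, 12, 13}
D ∖ B = {9, 11, 13}
(D ∖ B)^c = {5, 6, 7, 8, 10, 12}
((C ∩ ((D ∪ A) ∪ B)) ∪ C) Δ (D ∖ B)^c = {5, 8, 9, 11, 13}
|((C ∩ ((D ∪ A) ∪ B)) ∪ C) Δ (D ∖ B)^c| = 5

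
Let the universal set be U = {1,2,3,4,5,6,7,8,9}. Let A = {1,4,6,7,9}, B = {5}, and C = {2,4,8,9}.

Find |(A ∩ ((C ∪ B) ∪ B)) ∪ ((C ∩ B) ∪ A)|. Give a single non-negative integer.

C ∪ B = {2,4,5,8,9}
(C ∪ B) ∪ B = {2,4,5,8,9}
A ∩ ((C ∪ B) ∪ B) = {4,9}
C ∩ B = {}
(C ∩ B) ∪ A = {1,4,6,7,9}
(A ∩ ((C ∪ B) ∪ B)) ∪ ((C ∩ B) ∪ A) = {1,4,6,7,9}
|(A ∩ ((C ∪ B) ∪ B)) ∪ ((C ∩ B) ∪ A)| = 5

5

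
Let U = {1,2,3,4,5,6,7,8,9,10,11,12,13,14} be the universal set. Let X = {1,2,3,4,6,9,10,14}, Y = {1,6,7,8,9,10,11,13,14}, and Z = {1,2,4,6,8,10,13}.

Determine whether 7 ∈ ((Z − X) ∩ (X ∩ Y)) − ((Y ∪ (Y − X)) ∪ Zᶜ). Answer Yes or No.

No

7 ∉ Z and 7 ∉ X, so 7 ∉ Z − X
7 ∉ X and 7 ∈ Y, so 7 ∉ X ∩ Y
7 ∉ (Z − X) and 7 ∉ (X ∩ Y), so 7 ∉ (Z − X) ∩ (X ∩ Y)
7 ∈ Y and 7 ∉ X, so 7 ∈ Y − X
7 ∈ Y and 7 ∈ (Y − X), so 7 ∈ Y ∪ (Y − X)
7 ∉ Z, so 7 ∈ Zᶜ
7 ∈ (Y ∪ (Y − X)) and 7 ∈ Zᶜ, so 7 ∈ (Y ∪ (Y − X)) ∪ Zᶜ
7 ∉ ((Z − X) ∩ (X ∩ Y)) and 7 ∈ ((Y ∪ (Y − X)) ∪ Zᶜ), so 7 ∉ ((Z − X) ∩ (X ∩ Y)) − ((Y ∪ (Y − X)) ∪ Zᶜ)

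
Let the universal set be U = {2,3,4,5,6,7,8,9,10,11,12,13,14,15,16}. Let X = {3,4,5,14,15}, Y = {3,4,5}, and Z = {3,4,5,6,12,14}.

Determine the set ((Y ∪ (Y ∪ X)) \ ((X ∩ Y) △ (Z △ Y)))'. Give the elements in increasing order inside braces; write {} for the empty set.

Y ∪ X = {3,4,5,14,15}
Y ∪ (Y ∪ X) = {3,4,5,14,15}
X ∩ Y = {3,4,5}
Z △ Y = {6,12,14}
(X ∩ Y) △ (Z △ Y) = {3,4,5,6,12,14}
(Y ∪ (Y ∪ X)) \ ((X ∩ Y) △ (Z △ Y)) = {15}
((Y ∪ (Y ∪ X)) \ ((X ∩ Y) △ (Z △ Y)))' = {2,3,4,5,6,7,8,9,10,11,12,13,14,16}

{2,3,4,5,6,7,8,9,10,11,12,13,14,16}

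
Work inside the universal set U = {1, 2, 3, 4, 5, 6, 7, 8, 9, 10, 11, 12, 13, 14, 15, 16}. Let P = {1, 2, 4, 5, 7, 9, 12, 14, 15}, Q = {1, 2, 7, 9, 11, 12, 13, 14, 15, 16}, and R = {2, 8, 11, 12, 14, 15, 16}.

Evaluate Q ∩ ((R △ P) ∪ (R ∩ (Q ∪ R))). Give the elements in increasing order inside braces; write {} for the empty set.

{1, 2, 7, 9, 11, 12, 14, 15, 16}

R △ P = {1, 4, 5, 7, 8, 9, 11, 16}
Q ∪ R = {1, 2, 7, 8, 9, 11, 12, 13, 14, 15, 16}
R ∩ (Q ∪ R) = {2, 8, 11, 12, 14, 15, 16}
(R △ P) ∪ (R ∩ (Q ∪ R)) = {1, 2, 4, 5, 7, 8, 9, 11, 12, 14, 15, 16}
Q ∩ ((R △ P) ∪ (R ∩ (Q ∪ R))) = {1, 2, 7, 9, 11, 12, 14, 15, 16}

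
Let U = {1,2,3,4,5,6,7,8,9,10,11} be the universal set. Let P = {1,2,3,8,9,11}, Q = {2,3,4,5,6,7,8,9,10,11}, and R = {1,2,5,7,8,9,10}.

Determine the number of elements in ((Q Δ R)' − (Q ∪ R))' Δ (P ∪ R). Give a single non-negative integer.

Q Δ R = {1,3,4,6,11}
(Q Δ R)' = {2,5,7,8,9,10}
Q ∪ R = {1,2,3,4,5,6,7,8,9,10,11}
(Q Δ R)' − (Q ∪ R) = {}
((Q Δ R)' − (Q ∪ R))' = {1,2,3,4,5,6,7,8,9,10,11}
P ∪ R = {1,2,3,5,7,8,9,10,11}
((Q Δ R)' − (Q ∪ R))' Δ (P ∪ R) = {4,6}
|((Q Δ R)' − (Q ∪ R))' Δ (P ∪ R)| = 2

2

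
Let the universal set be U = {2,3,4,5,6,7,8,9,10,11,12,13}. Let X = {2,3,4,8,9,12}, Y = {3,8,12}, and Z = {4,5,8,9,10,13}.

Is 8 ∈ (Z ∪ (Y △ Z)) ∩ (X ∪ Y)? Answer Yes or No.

8 ∈ Y and 8 ∈ Z, so 8 ∉ Y △ Z
8 ∈ Z and 8 ∉ (Y △ Z), so 8 ∈ Z ∪ (Y △ Z)
8 ∈ X and 8 ∈ Y, so 8 ∈ X ∪ Y
8 ∈ (Z ∪ (Y △ Z)) and 8 ∈ (X ∪ Y), so 8 ∈ (Z ∪ (Y △ Z)) ∩ (X ∪ Y)

Yes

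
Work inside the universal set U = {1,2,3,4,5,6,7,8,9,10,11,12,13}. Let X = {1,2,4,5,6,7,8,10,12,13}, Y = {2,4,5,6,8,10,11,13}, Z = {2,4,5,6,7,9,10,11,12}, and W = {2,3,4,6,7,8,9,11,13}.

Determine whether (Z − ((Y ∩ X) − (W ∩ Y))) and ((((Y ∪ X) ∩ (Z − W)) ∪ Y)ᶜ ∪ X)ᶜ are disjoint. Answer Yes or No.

Y ∩ X = {2,4,5,6,8,10,13}
W ∩ Y = {2,4,6,8,11,13}
(Y ∩ X) − (W ∩ Y) = {5,10}
Z − ((Y ∩ X) − (W ∩ Y)) = {2,4,6,7,9,11,12}
Y ∪ X = {1,2,4,5,6,7,8,10,11,12,13}
Z − W = {5,10,12}
(Y ∪ X) ∩ (Z − W) = {5,10,12}
((Y ∪ X) ∩ (Z − W)) ∪ Y = {2,4,5,6,8,10,11,12,13}
(((Y ∪ X) ∩ (Z − W)) ∪ Y)ᶜ = {1,3,7,9}
(((Y ∪ X) ∩ (Z − W)) ∪ Y)ᶜ ∪ X = {1,2,3,4,5,6,7,8,9,10,12,13}
((((Y ∪ X) ∩ (Z − W)) ∪ Y)ᶜ ∪ X)ᶜ = {11}
11 lies in both, so they are not disjoint.

No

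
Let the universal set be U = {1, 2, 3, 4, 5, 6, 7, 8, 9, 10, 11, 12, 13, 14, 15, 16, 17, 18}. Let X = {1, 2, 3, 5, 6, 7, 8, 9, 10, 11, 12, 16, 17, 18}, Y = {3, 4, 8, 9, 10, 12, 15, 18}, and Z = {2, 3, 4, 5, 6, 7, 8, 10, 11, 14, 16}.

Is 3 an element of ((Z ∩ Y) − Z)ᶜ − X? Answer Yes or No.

No

3 ∈ Z and 3 ∈ Y, so 3 ∈ Z ∩ Y
3 ∈ (Z ∩ Y) and 3 ∈ Z, so 3 ∉ (Z ∩ Y) − Z
3 ∈ ((Z ∩ Y) − Z)ᶜ since 3 ∉ ((Z ∩ Y) − Z)
3 ∈ ((Z ∩ Y) − Z)ᶜ and 3 ∈ X, so 3 ∉ ((Z ∩ Y) − Z)ᶜ − X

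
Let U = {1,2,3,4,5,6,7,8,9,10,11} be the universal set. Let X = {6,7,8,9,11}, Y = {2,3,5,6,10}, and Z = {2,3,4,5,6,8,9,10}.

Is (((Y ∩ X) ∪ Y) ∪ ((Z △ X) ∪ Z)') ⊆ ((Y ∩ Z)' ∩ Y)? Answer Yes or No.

Y ∩ X = {6}
(Y ∩ X) ∪ Y = {2,3,5,6,10}
Z △ X = {2,3,4,5,7,10,11}
(Z △ X) ∪ Z = {2,3,4,5,6,7,8,9,10,11}
((Z △ X) ∪ Z)' = {1}
((Y ∩ X) ∪ Y) ∪ ((Z △ X) ∪ Z)' = {1,2,3,5,6,10}
Y ∩ Z = {2,3,5,6,10}
(Y ∩ Z)' = {1,4,7,8,9,11}
(Y ∩ Z)' ∩ Y = {}
1 ∈ ((Y ∩ X) ∪ Y) ∪ ((Z △ X) ∪ Z)' but 1 ∉ (Y ∩ Z)' ∩ Y, so the inclusion fails.

No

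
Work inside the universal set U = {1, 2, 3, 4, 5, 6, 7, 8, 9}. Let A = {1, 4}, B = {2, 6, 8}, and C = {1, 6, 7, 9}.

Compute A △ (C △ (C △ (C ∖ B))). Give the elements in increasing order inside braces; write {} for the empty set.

C ∖ B = {1, 7, 9}
C △ (C ∖ B) = {6}
C △ (C △ (C ∖ B)) = {1, 7, 9}
A △ (C △ (C △ (C ∖ B))) = {4, 7, 9}

{4, 7, 9}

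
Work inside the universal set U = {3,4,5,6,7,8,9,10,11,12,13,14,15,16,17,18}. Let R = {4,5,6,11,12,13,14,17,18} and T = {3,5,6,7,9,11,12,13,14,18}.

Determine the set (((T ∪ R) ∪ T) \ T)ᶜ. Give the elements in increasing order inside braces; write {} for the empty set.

T ∪ R = {3,4,5,6,7,9,11,12,13,14,17,18}
(T ∪ R) ∪ T = {3,4,5,6,7,9,11,12,13,14,17,18}
((T ∪ R) ∪ T) \ T = {4,17}
(((T ∪ R) ∪ T) \ T)ᶜ = {3,5,6,7,8,9,10,11,12,13,14,15,16,18}

{3,5,6,7,8,9,10,11,12,13,14,15,16,18}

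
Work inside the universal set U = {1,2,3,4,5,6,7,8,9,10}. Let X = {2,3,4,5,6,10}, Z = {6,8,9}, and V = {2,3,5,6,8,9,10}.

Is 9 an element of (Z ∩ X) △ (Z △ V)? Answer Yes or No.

9 ∈ Z and 9 ∉ X, so 9 ∉ Z ∩ X
9 ∈ Z and 9 ∈ V, so 9 ∉ Z △ V
9 ∉ (Z ∩ X) and 9 ∉ (Z △ V), so 9 ∉ (Z ∩ X) △ (Z △ V)

No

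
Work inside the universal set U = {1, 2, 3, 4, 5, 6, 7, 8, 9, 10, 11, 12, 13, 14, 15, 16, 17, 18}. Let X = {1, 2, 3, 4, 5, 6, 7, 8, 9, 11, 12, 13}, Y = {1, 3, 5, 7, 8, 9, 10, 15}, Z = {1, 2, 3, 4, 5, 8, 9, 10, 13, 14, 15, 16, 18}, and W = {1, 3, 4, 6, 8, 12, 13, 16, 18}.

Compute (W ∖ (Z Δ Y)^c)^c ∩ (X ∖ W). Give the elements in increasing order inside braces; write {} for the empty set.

{2, 5, 7, 9, 11}

Z Δ Y = {2, 4, 7, 13, 14, 16, 18}
(Z Δ Y)^c = {1, 3, 5, 6, 8, 9, 10, 11, 12, 15, 17}
W ∖ (Z Δ Y)^c = {4, 13, 16, 18}
(W ∖ (Z Δ Y)^c)^c = {1, 2, 3, 5, 6, 7, 8, 9, 10, 11, 12, 14, 15, 17}
X ∖ W = {2, 5, 7, 9, 11}
(W ∖ (Z Δ Y)^c)^c ∩ (X ∖ W) = {2, 5, 7, 9, 11}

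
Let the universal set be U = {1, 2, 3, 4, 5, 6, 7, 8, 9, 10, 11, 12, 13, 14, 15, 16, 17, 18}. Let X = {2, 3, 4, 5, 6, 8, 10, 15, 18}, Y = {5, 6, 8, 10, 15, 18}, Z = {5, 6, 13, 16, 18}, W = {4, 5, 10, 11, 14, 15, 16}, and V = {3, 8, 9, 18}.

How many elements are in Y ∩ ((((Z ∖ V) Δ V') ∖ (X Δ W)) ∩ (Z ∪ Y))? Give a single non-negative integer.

Z ∖ V = {5, 6, 13, 16}
V' = {1, 2, 4, 5, 6, 7, 10, 11, 12, 13, 14, 15, 16, 17}
(Z ∖ V) Δ V' = {1, 2, 4, 7, 10, 11, 12, 14, 15, 17}
X Δ W = {2, 3, 6, 8, 11, 14, 16, 18}
((Z ∖ V) Δ V') ∖ (X Δ W) = {1, 4, 7, 10, 12, 15, 17}
Z ∪ Y = {5, 6, 8, 10, 13, 15, 16, 18}
(((Z ∖ V) Δ V') ∖ (X Δ W)) ∩ (Z ∪ Y) = {10, 15}
Y ∩ ((((Z ∖ V) Δ V') ∖ (X Δ W)) ∩ (Z ∪ Y)) = {10, 15}
|Y ∩ ((((Z ∖ V) Δ V') ∖ (X Δ W)) ∩ (Z ∪ Y))| = 2

2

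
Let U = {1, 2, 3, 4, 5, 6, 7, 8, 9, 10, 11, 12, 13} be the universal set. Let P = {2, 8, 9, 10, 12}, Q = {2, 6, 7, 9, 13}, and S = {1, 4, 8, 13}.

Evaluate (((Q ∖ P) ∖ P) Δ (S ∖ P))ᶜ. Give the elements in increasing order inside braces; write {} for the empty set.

{2, 3, 5, 8, 9, 10, 11, 12, 13}

Q ∖ P = {6, 7, 13}
(Q ∖ P) ∖ P = {6, 7, 13}
S ∖ P = {1, 4, 13}
((Q ∖ P) ∖ P) Δ (S ∖ P) = {1, 4, 6, 7}
(((Q ∖ P) ∖ P) Δ (S ∖ P))ᶜ = {2, 3, 5, 8, 9, 10, 11, 12, 13}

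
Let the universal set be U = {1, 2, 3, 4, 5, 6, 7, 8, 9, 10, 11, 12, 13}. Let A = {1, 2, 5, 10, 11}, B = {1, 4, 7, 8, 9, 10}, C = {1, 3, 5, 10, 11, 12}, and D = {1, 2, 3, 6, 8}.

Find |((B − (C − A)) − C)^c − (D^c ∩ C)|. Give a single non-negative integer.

5

C − A = {3, 12}
B − (C − A) = {1, 4, 7, 8, 9, 10}
(B − (C − A)) − C = {4, 7, 8, 9}
((B − (C − A)) − C)^c = {1, 2, 3, 5, 6, 10, 11, 12, 13}
D^c = {4, 5, 7, 9, 10, 11, 12, 13}
D^c ∩ C = {5, 10, 11, 12}
((B − (C − A)) − C)^c − (D^c ∩ C) = {1, 2, 3, 6, 13}
|((B − (C − A)) − C)^c − (D^c ∩ C)| = 5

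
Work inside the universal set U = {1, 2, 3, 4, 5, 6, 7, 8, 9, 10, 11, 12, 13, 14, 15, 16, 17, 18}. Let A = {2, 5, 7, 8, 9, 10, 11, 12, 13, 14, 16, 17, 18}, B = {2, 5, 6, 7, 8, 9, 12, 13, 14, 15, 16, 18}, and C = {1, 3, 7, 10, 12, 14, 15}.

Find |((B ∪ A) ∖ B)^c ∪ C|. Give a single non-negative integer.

B ∪ A = {2, 5, 6, 7, 8, 9, 10, 11, 12, 13, 14, 15, 16, 17, 18}
(B ∪ A) ∖ B = {10, 11, 17}
((B ∪ A) ∖ B)^c = {1, 2, 3, 4, 5, 6, 7, 8, 9, 12, 13, 14, 15, 16, 18}
((B ∪ A) ∖ B)^c ∪ C = {1, 2, 3, 4, 5, 6, 7, 8, 9, 10, 12, 13, 14, 15, 16, 18}
|((B ∪ A) ∖ B)^c ∪ C| = 16

16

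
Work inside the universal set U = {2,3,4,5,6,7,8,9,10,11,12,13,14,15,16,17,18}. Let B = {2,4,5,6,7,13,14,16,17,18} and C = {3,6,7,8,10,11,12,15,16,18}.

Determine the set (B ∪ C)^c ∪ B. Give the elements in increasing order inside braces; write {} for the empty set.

{2,4,5,6,7,9,13,14,16,17,18}

B ∪ C = {2,3,4,5,6,7,8,10,11,12,13,14,15,16,17,18}
(B ∪ C)^c = {9}
(B ∪ C)^c ∪ B = {2,4,5,6,7,9,13,14,16,17,18}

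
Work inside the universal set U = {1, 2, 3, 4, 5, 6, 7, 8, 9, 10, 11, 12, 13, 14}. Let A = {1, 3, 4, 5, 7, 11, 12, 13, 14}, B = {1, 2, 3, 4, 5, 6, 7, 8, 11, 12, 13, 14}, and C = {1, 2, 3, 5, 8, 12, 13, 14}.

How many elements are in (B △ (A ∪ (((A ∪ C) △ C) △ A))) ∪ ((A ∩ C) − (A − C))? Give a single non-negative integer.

9

A ∪ C = {1, 2, 3, 4, 5, 7, 8, 11, 12, 13, 14}
(A ∪ C) △ C = {4, 7, 11}
((A ∪ C) △ C) △ A = {1, 3, 5, 12, 13, 14}
A ∪ (((A ∪ C) △ C) △ A) = {1, 3, 4, 5, 7, 11, 12, 13, 14}
B △ (A ∪ (((A ∪ C) △ C) △ A)) = {2, 6, 8}
A ∩ C = {1, 3, 5, 12, 13, 14}
A − C = {4, 7, 11}
(A ∩ C) − (A − C) = {1, 3, 5, 12, 13, 14}
(B △ (A ∪ (((A ∪ C) △ C) △ A))) ∪ ((A ∩ C) − (A − C)) = {1, 2, 3, 5, 6, 8, 12, 13, 14}
|(B △ (A ∪ (((A ∪ C) △ C) △ A))) ∪ ((A ∩ C) − (A − C))| = 9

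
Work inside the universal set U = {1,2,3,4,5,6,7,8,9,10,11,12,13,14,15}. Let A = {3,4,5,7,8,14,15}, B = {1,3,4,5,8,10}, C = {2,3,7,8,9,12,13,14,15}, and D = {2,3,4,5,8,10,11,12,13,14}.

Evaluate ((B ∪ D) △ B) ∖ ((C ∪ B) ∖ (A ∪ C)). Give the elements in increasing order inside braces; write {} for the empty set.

B ∪ D = {1,2,3,4,5,8,10,11,12,13,14}
(B ∪ D) △ B = {2,11,12,13,14}
C ∪ B = {1,2,3,4,5,7,8,9,10,12,13,14,15}
A ∪ C = {2,3,4,5,7,8,9,12,13,14,15}
(C ∪ B) ∖ (A ∪ C) = {1,10}
((B ∪ D) △ B) ∖ ((C ∪ B) ∖ (A ∪ C)) = {2,11,12,13,14}

{2,11,12,13,14}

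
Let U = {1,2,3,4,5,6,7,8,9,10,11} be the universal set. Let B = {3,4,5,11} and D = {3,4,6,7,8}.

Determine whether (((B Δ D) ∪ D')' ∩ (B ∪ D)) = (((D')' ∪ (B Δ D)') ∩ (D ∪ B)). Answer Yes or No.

B Δ D = {5,6,7,8,11}
D' = {1,2,5,9,10,11}
(B Δ D) ∪ D' = {1,2,5,6,7,8,9,10,11}
((B Δ D) ∪ D')' = {3,4}
B ∪ D = {3,4,5,6,7,8,11}
((B Δ D) ∪ D')' ∩ (B ∪ D) = {3,4}
(D')' = {3,4,6,7,8}
(B Δ D)' = {1,2,3,4,9,10}
(D')' ∪ (B Δ D)' = {1,2,3,4,6,7,8,9,10}
D ∪ B = {3,4,5,6,7,8,11}
((D')' ∪ (B Δ D)') ∩ (D ∪ B) = {3,4,6,7,8}
6 ∈ ((D')' ∪ (B Δ D)') ∩ (D ∪ B) but 6 ∉ ((B Δ D) ∪ D')' ∩ (B ∪ D), so they differ.

No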